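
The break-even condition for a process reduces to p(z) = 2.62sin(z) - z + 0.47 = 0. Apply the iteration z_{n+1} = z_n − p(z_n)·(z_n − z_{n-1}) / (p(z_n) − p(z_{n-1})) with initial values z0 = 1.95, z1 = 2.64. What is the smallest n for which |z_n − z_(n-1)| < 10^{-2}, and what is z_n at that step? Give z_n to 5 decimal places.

n = 4, z_n = 2.34443

p(1.95) = 0.9538745, p(2.64) = -0.9102447
z2 = 2.6400000 − (-0.9102447)·(0.6900000)/(-1.8641192) = 2.3030747;  |Δ| = 0.3369253
p(2.3030747) = 0.1152963
z3 = 2.3030747 − 0.1152963·(-0.3369253)/(1.0255411) = 2.3409535;  |Δ| = 0.0378788
p(2.3409535) = 0.0096857
z4 = 2.3409535 − 0.0096857·(0.0378788)/(-0.1056106) = 2.3444274;  |Δ| = 0.0034739
|z4 − z3| = 0.0034739 < 10^{-2}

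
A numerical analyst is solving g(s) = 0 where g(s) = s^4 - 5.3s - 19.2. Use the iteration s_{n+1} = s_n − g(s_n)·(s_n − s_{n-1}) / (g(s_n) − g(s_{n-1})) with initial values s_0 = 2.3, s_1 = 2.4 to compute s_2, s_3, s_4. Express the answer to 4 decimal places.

2.3730, 2.3744, 2.3744

g(2.3) = -3.405900, g(2.4) = 1.257600
s_2 = 2.400000 − 1.257600·(2.400000 − 2.300000) / (1.257600 − (-3.405900)) = 2.400000 − (0.125760)/(4.663500) = 2.373033
g(2.373033) = -0.065691
s_3 = 2.373033 − (-0.065691)·(2.373033 − 2.400000) / (-0.065691 − 1.257600) = 2.373033 − (0.001771)/(-1.323291) = 2.374372
g(2.374372) = -0.001168
s_4 = 2.374372 − (-0.001168)·(2.374372 − 2.373033) / (-0.001168 − (-0.065691)) = 2.374372 − (-0.000002)/(0.064522) = 2.374396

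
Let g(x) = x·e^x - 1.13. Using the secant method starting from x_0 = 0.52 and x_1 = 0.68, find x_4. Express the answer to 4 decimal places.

g(0.52) = -0.255346, g(0.68) = 0.212237
x_2 = 0.680000 − 0.212237·(0.680000 − 0.520000) / (0.212237 − (-0.255346)) = 0.680000 − (0.033958)/(0.467582) = 0.607376
g(0.607376) = -0.015097
x_3 = 0.607376 − (-0.015097)·(0.607376 − 0.680000) / (-0.015097 − 0.212237) = 0.607376 − (0.001096)/(-0.227334) = 0.612198
g(0.612198) = -0.000811
x_4 = 0.612198 − (-0.000811)·(0.612198 − 0.607376) / (-0.000811 − (-0.015097)) = 0.612198 − (-0.000004)/(0.014286) = 0.612472

0.6125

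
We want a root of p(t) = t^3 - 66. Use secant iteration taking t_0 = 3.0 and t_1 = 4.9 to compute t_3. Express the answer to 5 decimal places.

p(3.0) = -39.0000000, p(4.9) = 51.6490000
t_2 = 4.9000000 − 51.6490000·(4.9000000 − 3.0000000) / (51.6490000 − (-39.0000000)) = 4.9000000 − (98.1331000)/(90.6490000) = 3.8174387
p(3.8174387) = -10.3690837
t_3 = 3.8174387 − (-10.3690837)·(3.8174387 − 4.9000000) / (-10.3690837 − 51.6490000) = 3.8174387 − (11.2251688)/(-62.0180837) = 3.9984370

3.99844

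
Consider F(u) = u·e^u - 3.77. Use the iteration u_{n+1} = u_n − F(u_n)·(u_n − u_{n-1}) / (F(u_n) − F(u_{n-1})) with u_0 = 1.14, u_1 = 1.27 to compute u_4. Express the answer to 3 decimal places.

F(1.14) = -0.20548, F(1.27) = 0.75228
u_2 = 1.27000 − 0.75228·(1.27000 − 1.14000) / (0.75228 − (-0.20548)) = 1.27000 − (0.09780)/(0.95777) = 1.16789
F(1.16789) = -0.01499
u_3 = 1.16789 − (-0.01499)·(1.16789 − 1.27000) / (-0.01499 − 0.75228) = 1.16789 − (0.00153)/(-0.76728) = 1.16989
F(1.16989) = -0.00107
u_4 = 1.16989 − (-0.00107)·(1.16989 − 1.16789) / (-0.00107 − (-0.01499)) = 1.16989 − (0.00000)/(0.01393) = 1.17004

1.170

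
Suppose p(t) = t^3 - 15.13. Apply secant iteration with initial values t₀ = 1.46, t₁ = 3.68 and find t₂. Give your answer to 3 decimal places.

2.031

p(1.46) = -12.01786, p(3.68) = 34.70603
t₂ = 3.68000 − 34.70603·(3.68000 − 1.46000) / (34.70603 − (-12.01786)) = 3.68000 − (77.04739)/(46.72390) = 2.03101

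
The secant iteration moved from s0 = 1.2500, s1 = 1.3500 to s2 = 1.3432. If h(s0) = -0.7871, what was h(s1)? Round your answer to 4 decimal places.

0.0574

The secant line through (1.2500, -0.7871) and (1.3500, h(s1)) crosses zero at s2 = 1.3432.
So (1.2500, -0.7871), (1.3500, h(s1)), (1.3432, 0) are collinear:
h(s1) = -0.7871 · (1.3500 − 1.3432) / (1.2500 − 1.3432) = -0.7871 · (0.006800)/(-0.093200) = 0.057428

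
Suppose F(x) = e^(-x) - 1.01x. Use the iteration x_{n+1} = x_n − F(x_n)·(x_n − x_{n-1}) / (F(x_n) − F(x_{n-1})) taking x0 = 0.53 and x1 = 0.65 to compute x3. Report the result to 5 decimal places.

0.56354

F(0.53) = 0.0533050, F(0.65) = -0.1344542
x2 = 0.6500000 − (-0.1344542)·(0.6500000 − 0.5300000) / (-0.1344542 − 0.0533050) = 0.6500000 − (-0.0161345)/(-0.1877592) = 0.5640681
F(0.5640681) = -0.0008187
x3 = 0.5640681 − (-0.0008187)·(0.5640681 − 0.6500000) / (-0.0008187 − (-0.1344542)) = 0.5640681 − (0.0000704)/(0.1336355) = 0.5635416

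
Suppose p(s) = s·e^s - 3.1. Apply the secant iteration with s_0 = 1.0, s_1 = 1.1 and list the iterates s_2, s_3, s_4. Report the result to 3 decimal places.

1.065, 1.067, 1.067

p(1.0) = -0.38172, p(1.1) = 0.20458
s_2 = 1.10000 − 0.20458·(1.10000 − 1.00000) / (0.20458 − (-0.38172)) = 1.10000 − (0.02046)/(0.58630) = 1.06511
p(1.06511) = -0.00997
s_3 = 1.06511 − (-0.00997)·(1.06511 − 1.10000) / (-0.00997 − 0.20458) = 1.06511 − (0.00035)/(-0.21455) = 1.06673
p(1.06673) = -0.00024
s_4 = 1.06673 − (-0.00024)·(1.06673 − 1.06511) / (-0.00024 − (-0.00997)) = 1.06673 − (0.00000)/(0.00973) = 1.06677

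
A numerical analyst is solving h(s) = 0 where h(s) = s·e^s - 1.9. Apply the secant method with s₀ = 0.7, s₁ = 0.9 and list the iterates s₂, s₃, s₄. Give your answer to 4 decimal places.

h(0.7) = -0.490373, h(0.9) = 0.313643
s₂ = 0.900000 − 0.313643·(0.900000 − 0.700000) / (0.313643 − (-0.490373)) = 0.900000 − (0.062729)/(0.804016) = 0.821981
h(0.821981) = -0.029992
s₃ = 0.821981 − (-0.029992)·(0.821981 − 0.900000) / (-0.029992 − 0.313643) = 0.821981 − (0.002340)/(-0.343634) = 0.828790
h(0.828790) = -0.001618
s₄ = 0.828790 − (-0.001618)·(0.828790 − 0.821981) / (-0.001618 − (-0.029992)) = 0.828790 − (-0.000011)/(0.028374) = 0.829178

0.8220, 0.8288, 0.8292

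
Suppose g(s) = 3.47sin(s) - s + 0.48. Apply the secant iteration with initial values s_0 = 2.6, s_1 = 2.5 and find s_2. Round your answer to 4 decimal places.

2.5146

g(2.6) = -0.331210, g(2.5) = 0.056698
s_2 = 2.500000 − 0.056698·(2.500000 − 2.600000) / (0.056698 − (-0.331210)) = 2.500000 − (-0.005670)/(0.387909) = 2.514616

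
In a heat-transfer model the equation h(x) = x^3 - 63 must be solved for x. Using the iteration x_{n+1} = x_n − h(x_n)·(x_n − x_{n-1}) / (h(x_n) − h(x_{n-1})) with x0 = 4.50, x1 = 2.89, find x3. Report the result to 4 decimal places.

h(4.50) = 28.125000, h(2.89) = -38.862431
x2 = 2.890000 − (-38.862431)·(2.890000 − 4.500000) / (-38.862431 − 28.125000) = 2.890000 − (62.568514)/(-66.987431) = 3.824034
h(3.824034) = -7.080264
x3 = 3.824034 − (-7.080264)·(3.824034 − 2.890000) / (-7.080264 − (-38.862431)) = 3.824034 − (-6.613205)/(31.782167) = 4.032113

4.0321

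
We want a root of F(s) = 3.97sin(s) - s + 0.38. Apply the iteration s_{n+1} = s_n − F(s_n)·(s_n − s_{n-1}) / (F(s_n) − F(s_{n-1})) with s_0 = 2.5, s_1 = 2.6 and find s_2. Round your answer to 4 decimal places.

2.5596

F(2.5) = 0.255934, F(2.6) = -0.173460
s_2 = 2.600000 − (-0.173460)·(2.600000 − 2.500000) / (-0.173460 − 0.255934) = 2.600000 − (-0.017346)/(-0.429394) = 2.559604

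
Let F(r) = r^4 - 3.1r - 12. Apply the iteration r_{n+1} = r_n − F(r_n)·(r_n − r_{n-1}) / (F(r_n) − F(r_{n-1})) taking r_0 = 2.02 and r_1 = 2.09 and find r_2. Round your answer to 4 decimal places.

2.0710

F(2.02) = -1.612336, F(2.09) = 0.601298
r_2 = 2.090000 − 0.601298·(2.090000 − 2.020000) / (0.601298 − (-1.612336)) = 2.090000 − (0.042091)/(2.213633) = 2.070986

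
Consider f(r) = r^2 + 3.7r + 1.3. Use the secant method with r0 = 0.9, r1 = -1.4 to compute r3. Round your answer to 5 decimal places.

f(0.9) = 5.4400000, f(-1.4) = -1.9200000
r2 = -1.4000000 − (-1.9200000)·(-1.4000000 − 0.9000000) / (-1.9200000 − 5.4400000) = -1.4000000 − (4.4160000)/(-7.3600000) = -0.8000000
f(-0.8000000) = -1.0200000
r3 = -0.8000000 − (-1.0200000)·(-0.8000000 − (-1.4000000)) / (-1.0200000 − (-1.9200000)) = -0.8000000 − (-0.6120000)/(0.9000000) = -0.1200000

-0.12000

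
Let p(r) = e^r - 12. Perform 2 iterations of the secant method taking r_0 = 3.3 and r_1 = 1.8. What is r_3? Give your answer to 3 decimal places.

p(3.3) = 15.11264, p(1.8) = -5.95035
r_2 = 1.80000 − (-5.95035)·(1.80000 − 3.30000) / (-5.95035 − 15.11264) = 1.80000 − (8.92553)/(-21.06299) = 2.22375
p(2.22375) = -2.75804
r_3 = 2.22375 − (-2.75804)·(2.22375 − 1.80000) / (-2.75804 − (-5.95035)) = 2.22375 − (-1.16873)/(3.19231) = 2.58986

2.590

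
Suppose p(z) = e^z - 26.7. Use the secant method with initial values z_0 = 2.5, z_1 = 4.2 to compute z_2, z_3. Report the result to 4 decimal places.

p(2.5) = -14.517506, p(4.2) = 39.986331
z_2 = 4.200000 − 39.986331·(4.200000 − 2.500000) / (39.986331 − (-14.517506)) = 4.200000 − (67.976763)/(54.503837) = 2.952808
p(2.952808) = -7.540326
z_3 = 2.952808 − (-7.540326)·(2.952808 − 4.200000) / (-7.540326 − 39.986331) = 2.952808 − (9.404236)/(-47.526657) = 3.150681

2.9528, 3.1507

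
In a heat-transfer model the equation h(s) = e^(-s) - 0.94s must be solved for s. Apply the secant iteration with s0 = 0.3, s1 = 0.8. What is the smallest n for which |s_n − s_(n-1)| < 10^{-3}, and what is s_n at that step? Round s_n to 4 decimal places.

n = 4, s_n = 0.5898

h(0.3) = 0.458818, h(0.8) = -0.302671
s2 = 0.800000 − (-0.302671)·(0.500000)/(-0.761489) = 0.601264;  |Δ| = 0.198736
h(0.601264) = -0.017069
s3 = 0.601264 − (-0.017069)·(-0.198736)/(0.285602) = 0.589386;  |Δ| = 0.011878
h(0.589386) = 0.000645
s4 = 0.589386 − 0.000645·(-0.011878)/(0.017714) = 0.589818;  |Δ| = 0.000432
|s4 − s3| = 0.000432 < 10^{-3}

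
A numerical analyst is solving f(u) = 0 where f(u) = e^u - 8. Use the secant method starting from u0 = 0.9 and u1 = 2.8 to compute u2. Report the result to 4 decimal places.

f(0.9) = -5.540397, f(2.8) = 8.444647
u2 = 2.800000 − 8.444647·(2.800000 − 0.900000) / (8.444647 − (-5.540397)) = 2.800000 − (16.044829)/(13.985044) = 1.652715

1.6527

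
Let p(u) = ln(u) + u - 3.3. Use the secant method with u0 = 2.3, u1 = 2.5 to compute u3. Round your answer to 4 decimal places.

p(2.3) = -0.167091, p(2.5) = 0.116291
u2 = 2.500000 − 0.116291·(2.500000 − 2.300000) / (0.116291 − (-0.167091)) = 2.500000 − (0.023258)/(0.283382) = 2.417926
p(2.417926) = 0.000837
u3 = 2.417926 − 0.000837·(2.417926 − 2.500000) / (0.000837 − 0.116291) = 2.417926 − (-0.000069)/(-0.115454) = 2.417332

2.4173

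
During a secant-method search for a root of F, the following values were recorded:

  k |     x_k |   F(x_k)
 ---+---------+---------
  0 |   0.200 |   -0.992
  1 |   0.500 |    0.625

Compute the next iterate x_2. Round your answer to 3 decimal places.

0.384

x_2 = 0.500 − 0.625·(0.500 − 0.200) / (0.625 − (-0.992))
   = 0.500 − (0.18750)/(1.61700) = 0.38404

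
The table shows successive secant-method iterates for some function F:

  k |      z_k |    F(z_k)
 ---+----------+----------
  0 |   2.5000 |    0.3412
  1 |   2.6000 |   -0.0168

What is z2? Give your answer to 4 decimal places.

z2 = 2.6000 − (-0.0168)·(2.6000 − 2.5000) / (-0.0168 − 0.3412)
   = 2.6000 − (-0.001680)/(-0.358000) = 2.595307

2.5953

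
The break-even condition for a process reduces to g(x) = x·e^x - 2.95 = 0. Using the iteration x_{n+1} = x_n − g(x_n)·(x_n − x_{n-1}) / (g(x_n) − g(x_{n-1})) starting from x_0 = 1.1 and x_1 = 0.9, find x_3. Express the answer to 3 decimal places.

g(1.1) = 0.35458, g(0.9) = -0.73636
x_2 = 0.90000 − (-0.73636)·(0.90000 − 1.10000) / (-0.73636 − 0.35458) = 0.90000 − (0.14727)/(-1.09094) = 1.03500
g(1.03500) = -0.03639
x_3 = 1.03500 − (-0.03639)·(1.03500 − 0.90000) / (-0.03639 − (-0.73636)) = 1.03500 − (-0.00491)/(0.69996) = 1.04201

1.042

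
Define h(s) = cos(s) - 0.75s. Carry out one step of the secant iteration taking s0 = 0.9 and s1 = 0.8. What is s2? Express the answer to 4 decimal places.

0.8644

h(0.9) = -0.053390, h(0.8) = 0.096707
s2 = 0.800000 − 0.096707·(0.800000 − 0.900000) / (0.096707 − (-0.053390)) = 0.800000 − (-0.009671)/(0.150097) = 0.864430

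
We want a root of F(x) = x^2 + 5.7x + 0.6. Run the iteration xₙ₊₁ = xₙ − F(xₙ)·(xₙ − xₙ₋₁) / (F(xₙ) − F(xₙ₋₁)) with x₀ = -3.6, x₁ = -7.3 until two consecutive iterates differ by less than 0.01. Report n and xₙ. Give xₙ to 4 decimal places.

n = 6, xₙ = -5.5927

F(-3.6) = -6.960000, F(-7.3) = 12.280000
x₂ = -7.300000 − 12.280000·(-3.700000)/(19.240000) = -4.938462;  |Δ| = 2.361538
F(-4.938462) = -3.160828
x₃ = -4.938462 − (-3.160828)·(2.361538)/(-15.440828) = -5.421882;  |Δ| = 0.483421
F(-5.421882) = -0.907921
x₄ = -5.421882 − (-0.907921)·(-0.483421)/(2.252907) = -5.616701;  |Δ| = 0.194818
F(-5.616701) = 0.132134
x₅ = -5.616701 − 0.132134·(-0.194818)/(1.040055) = -5.591950;  |Δ| = 0.024751
F(-5.591950) = -0.004209
x₆ = -5.591950 − (-0.004209)·(0.024751)/(-0.136343) = -5.592714;  |Δ| = 0.000764
|x₆ − x₅| = 0.000764 < 0.01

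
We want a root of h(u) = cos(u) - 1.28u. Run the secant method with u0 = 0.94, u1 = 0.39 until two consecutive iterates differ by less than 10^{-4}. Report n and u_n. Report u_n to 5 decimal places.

h(0.94) = -0.6134120, h(0.39) = 0.4257091
u2 = 0.3900000 − 0.4257091·(-0.5500000)/(1.0391210) = 0.6153250;  |Δ| = 0.2253250
h(0.6153250) = 0.0289698
u3 = 0.6153250 − 0.0289698·(0.2253250)/(-0.3967392) = 0.6317782;  |Δ| = 0.0164532
h(0.6317782) = -0.0016975
u4 = 0.6317782 − (-0.0016975)·(0.0164532)/(-0.0306674) = 0.6308675;  |Δ| = 0.0009107
h(0.6308675) = 0.0000057
u5 = 0.6308675 − 0.0000057·(-0.0009107)/(0.0017033) = 0.6308706;  |Δ| = 0.0000031
|u5 − u4| = 0.0000031 < 10^{-4}

n = 5, u_n = 0.63087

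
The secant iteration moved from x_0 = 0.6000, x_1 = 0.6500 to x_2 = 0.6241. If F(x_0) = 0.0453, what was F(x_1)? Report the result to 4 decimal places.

-0.0487

The secant line through (0.6000, 0.0453) and (0.6500, F(x_1)) crosses zero at x_2 = 0.6241.
So (0.6000, 0.0453), (0.6500, F(x_1)), (0.6241, 0) are collinear:
F(x_1) = 0.0453 · (0.6500 − 0.6241) / (0.6000 − 0.6241) = 0.0453 · (0.025900)/(-0.024100) = -0.048683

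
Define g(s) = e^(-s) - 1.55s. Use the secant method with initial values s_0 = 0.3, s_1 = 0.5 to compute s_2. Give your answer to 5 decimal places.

g(0.3) = 0.2758182, g(0.5) = -0.1684693
s_2 = 0.5000000 − (-0.1684693)·(0.5000000 − 0.3000000) / (-0.1684693 − 0.2758182) = 0.5000000 − (-0.0336939)/(-0.4442876) = 0.4241620

0.42416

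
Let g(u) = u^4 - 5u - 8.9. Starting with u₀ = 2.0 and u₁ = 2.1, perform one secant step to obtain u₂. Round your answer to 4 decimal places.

2.0984

g(2.0) = -2.900000, g(2.1) = 0.048100
u₂ = 2.100000 − 0.048100·(2.100000 − 2.000000) / (0.048100 − (-2.900000)) = 2.100000 − (0.004810)/(2.948100) = 2.098368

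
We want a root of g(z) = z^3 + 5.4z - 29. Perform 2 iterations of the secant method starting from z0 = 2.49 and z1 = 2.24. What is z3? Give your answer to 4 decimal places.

g(2.49) = -0.115751, g(2.24) = -5.664576
z2 = 2.240000 − (-5.664576)·(2.240000 − 2.490000) / (-5.664576 − (-0.115751)) = 2.240000 − (1.416144)/(-5.548825) = 2.495215
g(2.495215) = 0.009617
z3 = 2.495215 − 0.009617·(2.495215 − 2.240000) / (0.009617 − (-5.664576)) = 2.495215 − (0.002454)/(5.674193) = 2.494783

2.4948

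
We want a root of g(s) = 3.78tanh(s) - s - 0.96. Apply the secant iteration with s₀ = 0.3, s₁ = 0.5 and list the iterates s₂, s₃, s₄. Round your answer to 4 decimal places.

0.3713, 0.3661, 0.3665

g(0.3) = -0.158838, g(0.5) = 0.286803
s₂ = 0.500000 − 0.286803·(0.500000 − 0.300000) / (0.286803 − (-0.158838)) = 0.500000 − (0.057361)/(0.445641) = 0.371285
g(0.371285) = 0.011051
s₃ = 0.371285 − 0.011051·(0.371285 − 0.500000) / (0.011051 − 0.286803) = 0.371285 − (-0.001422)/(-0.275752) = 0.366127
g(0.366127) = -0.000861
s₄ = 0.366127 − (-0.000861)·(0.366127 − 0.371285) / (-0.000861 − 0.011051) = 0.366127 − (0.000004)/(-0.011913) = 0.366500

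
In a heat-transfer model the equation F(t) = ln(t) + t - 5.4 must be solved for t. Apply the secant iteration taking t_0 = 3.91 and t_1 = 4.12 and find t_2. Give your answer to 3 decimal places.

F(3.91) = -0.12646, F(4.12) = 0.13585
t_2 = 4.12000 − 0.13585·(4.12000 − 3.91000) / (0.13585 − (-0.12646)) = 4.12000 − (0.02853)/(0.26232) = 4.01124

4.011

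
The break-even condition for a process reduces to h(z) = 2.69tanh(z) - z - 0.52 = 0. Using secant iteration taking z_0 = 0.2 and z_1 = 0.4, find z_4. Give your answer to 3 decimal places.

0.325

h(0.2) = -0.18906, h(0.4) = 0.10206
z_2 = 0.40000 − 0.10206·(0.40000 − 0.20000) / (0.10206 − (-0.18906)) = 0.40000 − (0.02041)/(0.29112) = 0.32988
h(0.32988) = 0.00666
z_3 = 0.32988 − 0.00666·(0.32988 − 0.40000) / (0.00666 − 0.10206) = 0.32988 − (-0.00047)/(-0.09541) = 0.32499
h(0.32499) = -0.00030
z_4 = 0.32499 − (-0.00030)·(0.32499 − 0.32988) / (-0.00030 − 0.00666) = 0.32499 − (0.00000)/(-0.00695) = 0.32520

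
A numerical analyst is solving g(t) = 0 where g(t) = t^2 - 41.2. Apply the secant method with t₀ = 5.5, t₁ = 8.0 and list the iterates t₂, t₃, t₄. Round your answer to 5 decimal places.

6.31111, 6.40683, 6.41882

g(5.5) = -10.9500000, g(8.0) = 22.8000000
t₂ = 8.0000000 − 22.8000000·(8.0000000 − 5.5000000) / (22.8000000 − (-10.9500000)) = 8.0000000 − (57.0000000)/(33.7500000) = 6.3111111
g(6.3111111) = -1.3698765
t₃ = 6.3111111 − (-1.3698765)·(6.3111111 − 8.0000000) / (-1.3698765 − 22.8000000) = 6.3111111 − (2.3135693)/(-24.1698765) = 6.4068323
g(6.4068323) = -0.1524999
t₄ = 6.4068323 − (-0.1524999)·(6.4068323 − 6.3111111) / (-0.1524999 − (-1.3698765)) = 6.4068323 − (-0.0145975)/(1.2173766) = 6.4188232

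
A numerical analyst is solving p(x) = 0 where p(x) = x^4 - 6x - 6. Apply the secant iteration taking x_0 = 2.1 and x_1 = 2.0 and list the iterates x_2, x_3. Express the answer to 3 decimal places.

p(2.1) = 0.84810, p(2.0) = -2.00000
x_2 = 2.00000 − (-2.00000)·(2.00000 − 2.10000) / (-2.00000 − 0.84810) = 2.00000 − (0.20000)/(-2.84810) = 2.07022
p(2.07022) = -0.05308
x_3 = 2.07022 − (-0.05308)·(2.07022 − 2.00000) / (-0.05308 − (-2.00000)) = 2.07022 − (-0.00373)/(1.94692) = 2.07214

2.070, 2.072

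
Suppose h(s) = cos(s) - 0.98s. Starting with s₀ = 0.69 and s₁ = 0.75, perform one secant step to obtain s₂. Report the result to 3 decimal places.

h(0.69) = 0.09505, h(0.75) = -0.00331
s₂ = 0.75000 − (-0.00331)·(0.75000 − 0.69000) / (-0.00331 − 0.09505) = 0.75000 − (-0.00020)/(-0.09836) = 0.74798

0.748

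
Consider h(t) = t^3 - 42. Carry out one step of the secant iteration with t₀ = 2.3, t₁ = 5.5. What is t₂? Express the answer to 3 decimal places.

2.919

h(2.3) = -29.83300, h(5.5) = 124.37500
t₂ = 5.50000 − 124.37500·(5.50000 − 2.30000) / (124.37500 − (-29.83300)) = 5.50000 − (398.00000)/(154.20800) = 2.91907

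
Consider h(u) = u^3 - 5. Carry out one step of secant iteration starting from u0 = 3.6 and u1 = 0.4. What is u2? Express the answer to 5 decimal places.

0.73901

h(3.6) = 41.6560000, h(0.4) = -4.9360000
u2 = 0.4000000 − (-4.9360000)·(0.4000000 − 3.6000000) / (-4.9360000 − 41.6560000) = 0.4000000 − (15.7952000)/(-46.5920000) = 0.7390110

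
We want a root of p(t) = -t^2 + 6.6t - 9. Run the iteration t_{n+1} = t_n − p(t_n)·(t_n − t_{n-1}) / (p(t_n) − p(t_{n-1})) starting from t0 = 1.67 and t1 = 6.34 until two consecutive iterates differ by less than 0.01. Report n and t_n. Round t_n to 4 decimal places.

n = 8, t_n = 1.9252

p(1.67) = -0.766900, p(6.34) = -7.351600
t2 = 6.340000 − (-7.351600)·(4.670000)/(-6.584700) = 1.126099;  |Δ| = 5.213901
p(1.126099) = -2.835844
t3 = 1.126099 − (-2.835844)·(-5.213901)/(4.515756) = -2.148172;  |Δ| = 3.274272
p(-2.148172) = -27.792581
t4 = -2.148172 − (-27.792581)·(-3.274272)/(-24.956737) = 1.498156;  |Δ| = 3.646328
p(1.498156) = -1.356641
t5 = 1.498156 − (-1.356641)·(3.646328)/(26.435940) = 1.685279;  |Δ| = 0.187123
p(1.685279) = -0.717325
t6 = 1.685279 − (-0.717325)·(0.187123)/(0.639316) = 1.895234;  |Δ| = 0.209955
p(1.895234) = -0.083368
t7 = 1.895234 − (-0.083368)·(0.209955)/(0.633957) = 1.922844;  |Δ| = 0.027610
p(1.922844) = -0.006559
t8 = 1.922844 − (-0.006559)·(0.027610)/(0.076809) = 1.925202;  |Δ| = 0.002358
|t8 − t7| = 0.002358 < 0.01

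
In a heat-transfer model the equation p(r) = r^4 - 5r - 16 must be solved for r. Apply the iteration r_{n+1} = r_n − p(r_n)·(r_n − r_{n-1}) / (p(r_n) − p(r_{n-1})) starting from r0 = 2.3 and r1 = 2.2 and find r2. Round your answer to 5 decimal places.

2.28807

p(2.3) = 0.4841000, p(2.2) = -3.5744000
r2 = 2.2000000 − (-3.5744000)·(2.2000000 − 2.3000000) / (-3.5744000 − 0.4841000) = 2.2000000 − (0.3574400)/(-4.0585000) = 2.2880719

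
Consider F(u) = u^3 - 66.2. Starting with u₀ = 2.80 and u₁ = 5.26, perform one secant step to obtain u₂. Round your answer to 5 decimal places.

F(2.80) = -44.2480000, F(5.26) = 79.3315760
u₂ = 5.2600000 − 79.3315760·(5.2600000 − 2.8000000) / (79.3315760 − (-44.2480000)) = 5.2600000 − (195.1556770)/(123.5795760) = 3.6808096

3.68081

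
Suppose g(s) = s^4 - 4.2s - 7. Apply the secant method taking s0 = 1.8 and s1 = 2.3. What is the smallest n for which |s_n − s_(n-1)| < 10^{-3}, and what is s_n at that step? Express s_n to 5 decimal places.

g(1.8) = -4.0624000, g(2.3) = 11.3241000
s2 = 2.3000000 − 11.3241000·(0.5000000)/(15.3865000) = 1.9320118;  |Δ| = 0.3679882
g(1.9320118) = -1.1816265
s3 = 1.9320118 − (-1.1816265)·(-0.3679882)/(-12.5057265) = 1.9667819;  |Δ| = 0.0347700
g(1.9667819) = -0.2972735
s4 = 1.9667819 − (-0.2972735)·(0.0347700)/(0.8843531) = 1.9784697;  |Δ| = 0.0116879
g(1.9784697) = 0.0125045
s5 = 1.9784697 − 0.0125045·(0.0116879)/(0.3097779) = 1.9779980;  |Δ| = 0.0004718
|s5 − s4| = 0.0004718 < 10^{-3}

n = 5, s_n = 1.97800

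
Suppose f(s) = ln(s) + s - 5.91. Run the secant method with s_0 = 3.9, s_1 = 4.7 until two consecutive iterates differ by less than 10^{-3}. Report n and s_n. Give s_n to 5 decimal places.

f(3.9) = -0.6490234, f(4.7) = 0.3375625
s_2 = 4.7000000 − 0.3375625·(0.8000000)/(0.9865860) = 4.4262783;  |Δ| = 0.2737217
f(4.4262783) = 0.0038374
s_3 = 4.4262783 − 0.0038374·(-0.2737217)/(-0.3337251) = 4.4231308;  |Δ| = 0.0031474
f(4.4231308) = -0.0000214
s_4 = 4.4231308 − (-0.0000214)·(-0.0031474)/(-0.0038588) = 4.4231483;  |Δ| = 0.0000174
|s_4 − s_3| = 0.0000174 < 10^{-3}

n = 4, s_n = 4.42315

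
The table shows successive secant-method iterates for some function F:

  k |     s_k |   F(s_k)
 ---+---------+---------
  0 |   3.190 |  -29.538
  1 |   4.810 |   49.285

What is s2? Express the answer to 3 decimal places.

s2 = 4.810 − 49.285·(4.810 − 3.190) / (49.285 − (-29.538))
   = 4.810 − (79.84170)/(78.82300) = 3.79708

3.797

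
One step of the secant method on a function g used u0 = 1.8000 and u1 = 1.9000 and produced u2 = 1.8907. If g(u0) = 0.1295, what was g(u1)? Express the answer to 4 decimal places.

-0.0133

The secant line through (1.8000, 0.1295) and (1.9000, g(u1)) crosses zero at u2 = 1.8907.
So (1.8000, 0.1295), (1.9000, g(u1)), (1.8907, 0) are collinear:
g(u1) = 0.1295 · (1.9000 − 1.8907) / (1.8000 − 1.8907) = 0.1295 · (0.009300)/(-0.090700) = -0.013278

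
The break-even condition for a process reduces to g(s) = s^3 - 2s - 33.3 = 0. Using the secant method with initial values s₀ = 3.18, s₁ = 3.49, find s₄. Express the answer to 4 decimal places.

g(3.18) = -7.502568, g(3.49) = 2.228549
s₂ = 3.490000 − 2.228549·(3.490000 − 3.180000) / (2.228549 − (-7.502568)) = 3.490000 − (0.690850)/(9.731117) = 3.419006
g(3.419006) = -0.171190
s₃ = 3.419006 − (-0.171190)·(3.419006 − 3.490000) / (-0.171190 − 2.228549) = 3.419006 − (0.012153)/(-2.399739) = 3.424071
g(3.424071) = -0.003450
s₄ = 3.424071 − (-0.003450)·(3.424071 − 3.419006) / (-0.003450 − (-0.171190)) = 3.424071 − (-0.000017)/(0.167740) = 3.424175

3.4242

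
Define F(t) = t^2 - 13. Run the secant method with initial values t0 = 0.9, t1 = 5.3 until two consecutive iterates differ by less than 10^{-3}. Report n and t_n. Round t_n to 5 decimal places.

F(0.9) = -12.1900000, F(5.3) = 15.0900000
t2 = 5.3000000 − 15.0900000·(4.4000000)/(27.2800000) = 2.8661290;  |Δ| = 2.4338710
F(2.8661290) = -4.7853044
t3 = 2.8661290 − (-4.7853044)·(-2.4338710)/(-19.8753044) = 3.4521232;  |Δ| = 0.5859942
F(3.4521232) = -1.0828451
t4 = 3.4521232 − (-1.0828451)·(0.5859942)/(3.7024593) = 3.6235069;  |Δ| = 0.1713836
F(3.6235069) = 0.1298022
t5 = 3.6235069 − 0.1298022·(0.1713836)/(1.2126473) = 3.6051619;  |Δ| = 0.0183450
F(3.6051619) = -0.0028075
t6 = 3.6051619 − (-0.0028075)·(-0.0183450)/(-0.1326097) = 3.6055503;  |Δ| = 0.0003884
|t6 − t5| = 0.0003884 < 10^{-3}

n = 6, t_n = 3.60555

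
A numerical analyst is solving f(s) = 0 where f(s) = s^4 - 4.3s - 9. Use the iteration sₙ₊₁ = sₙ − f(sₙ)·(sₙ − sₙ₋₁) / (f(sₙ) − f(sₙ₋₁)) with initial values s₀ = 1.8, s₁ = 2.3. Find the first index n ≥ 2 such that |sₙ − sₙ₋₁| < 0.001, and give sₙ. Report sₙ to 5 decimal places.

n = 5, sₙ = 2.05508

f(1.8) = -6.2424000, f(2.3) = 9.0941000
s₂ = 2.3000000 − 9.0941000·(0.5000000)/(15.3365000) = 2.0035145;  |Δ| = 0.2964855
f(2.0035145) = -1.5023518
s₃ = 2.0035145 − (-1.5023518)·(-0.2964855)/(-10.5964518) = 2.0455498;  |Δ| = 0.0420353
f(2.0455498) = -0.2877142
s₄ = 2.0455498 − (-0.2877142)·(0.0420353)/(1.2146376) = 2.0555069;  |Δ| = 0.0099570
f(2.0555069) = 0.0128618
s₅ = 2.0555069 − 0.0128618·(0.0099570)/(0.3005760) = 2.0550808;  |Δ| = 0.0004261
|s₅ − s₄| = 0.0004261 < 0.001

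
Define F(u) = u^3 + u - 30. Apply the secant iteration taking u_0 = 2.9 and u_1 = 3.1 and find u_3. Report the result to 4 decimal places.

2.9999

F(2.9) = -2.711000, F(3.1) = 2.891000
u_2 = 3.100000 − 2.891000·(3.100000 − 2.900000) / (2.891000 − (-2.711000)) = 3.100000 − (0.578200)/(5.602000) = 2.996787
F(2.996787) = -0.089875
u_3 = 2.996787 − (-0.089875)·(2.996787 − 3.100000) / (-0.089875 − 2.891000) = 2.996787 − (0.009276)/(-2.980875) = 2.999899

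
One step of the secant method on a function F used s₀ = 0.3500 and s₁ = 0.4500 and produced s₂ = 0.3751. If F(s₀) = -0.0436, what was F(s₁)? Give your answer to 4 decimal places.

The secant line through (0.3500, -0.0436) and (0.4500, F(s₁)) crosses zero at s₂ = 0.3751.
So (0.3500, -0.0436), (0.4500, F(s₁)), (0.3751, 0) are collinear:
F(s₁) = -0.0436 · (0.4500 − 0.3751) / (0.3500 − 0.3751) = -0.0436 · (0.074900)/(-0.025100) = 0.130105

0.1301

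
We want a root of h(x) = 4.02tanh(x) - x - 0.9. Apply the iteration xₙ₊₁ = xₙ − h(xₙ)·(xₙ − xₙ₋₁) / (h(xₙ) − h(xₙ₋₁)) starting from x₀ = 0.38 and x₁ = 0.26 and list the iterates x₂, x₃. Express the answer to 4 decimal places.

0.3123, 0.3109

h(0.38) = 0.178084, h(0.26) = -0.137732
x₂ = 0.260000 − (-0.137732)·(0.260000 − 0.380000) / (-0.137732 − 0.178084) = 0.260000 − (0.016528)/(-0.315816) = 0.312334
h(0.312334) = 0.003952
x₃ = 0.312334 − 0.003952·(0.312334 − 0.260000) / (0.003952 − (-0.137732)) = 0.312334 − (0.000207)/(0.141684) = 0.310874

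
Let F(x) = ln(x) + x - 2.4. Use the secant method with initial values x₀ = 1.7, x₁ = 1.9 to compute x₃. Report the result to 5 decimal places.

1.80785

F(1.7) = -0.1693717, F(1.9) = 0.1418539
x₂ = 1.9000000 − 0.1418539·(1.9000000 − 1.7000000) / (0.1418539 − (-0.1693717)) = 1.9000000 − (0.0283708)/(0.3112256) = 1.8088418
F(1.8088418) = 0.0015285
x₃ = 1.8088418 − 0.0015285·(1.8088418 − 1.9000000) / (0.0015285 − 0.1418539) = 1.8088418 − (-0.0001393)/(-0.1403254) = 1.8078488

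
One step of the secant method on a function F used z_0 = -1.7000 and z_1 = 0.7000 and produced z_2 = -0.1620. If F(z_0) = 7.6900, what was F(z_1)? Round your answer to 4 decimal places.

The secant line through (-1.7000, 7.6900) and (0.7000, F(z_1)) crosses zero at z_2 = -0.1620.
So (-1.7000, 7.6900), (0.7000, F(z_1)), (-0.1620, 0) are collinear:
F(z_1) = 7.6900 · (0.7000 − (-0.1620)) / (-1.7000 − (-0.1620)) = 7.6900 · (0.862000)/(-1.538000) = -4.310000

-4.3100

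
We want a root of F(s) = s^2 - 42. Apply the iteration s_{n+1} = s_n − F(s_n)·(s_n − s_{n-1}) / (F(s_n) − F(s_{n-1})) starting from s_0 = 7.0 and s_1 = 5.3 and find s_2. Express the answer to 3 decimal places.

F(7.0) = 7.00000, F(5.3) = -13.91000
s_2 = 5.30000 − (-13.91000)·(5.30000 − 7.00000) / (-13.91000 − 7.00000) = 5.30000 − (23.64700)/(-20.91000) = 6.43089

6.431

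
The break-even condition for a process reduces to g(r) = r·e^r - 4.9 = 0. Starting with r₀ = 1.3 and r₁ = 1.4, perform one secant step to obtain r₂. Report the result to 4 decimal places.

1.3143

g(1.3) = -0.129914, g(1.4) = 0.777280
r₂ = 1.400000 − 0.777280·(1.400000 − 1.300000) / (0.777280 − (-0.129914)) = 1.400000 − (0.077728)/(0.907194) = 1.314320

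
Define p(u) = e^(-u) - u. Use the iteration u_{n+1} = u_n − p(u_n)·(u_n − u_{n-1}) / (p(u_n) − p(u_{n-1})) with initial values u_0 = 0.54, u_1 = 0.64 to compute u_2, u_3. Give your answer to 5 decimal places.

p(0.54) = 0.0427483, p(0.64) = -0.1127076
u_2 = 0.6400000 − (-0.1127076)·(0.6400000 − 0.5400000) / (-0.1127076 − 0.0427483) = 0.6400000 − (-0.0112708)/(-0.1554558) = 0.5674986
p(0.5674986) = -0.0005569
u_3 = 0.5674986 − (-0.0005569)·(0.5674986 − 0.6400000) / (-0.0005569 − (-0.1127076)) = 0.5674986 − (0.0000404)/(0.1121507) = 0.5671387

0.56750, 0.56714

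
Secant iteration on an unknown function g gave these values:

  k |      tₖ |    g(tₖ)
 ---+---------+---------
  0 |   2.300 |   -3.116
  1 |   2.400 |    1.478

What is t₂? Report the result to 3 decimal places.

2.368

t₂ = 2.400 − 1.478·(2.400 − 2.300) / (1.478 − (-3.116))
   = 2.400 − (0.14780)/(4.59400) = 2.36783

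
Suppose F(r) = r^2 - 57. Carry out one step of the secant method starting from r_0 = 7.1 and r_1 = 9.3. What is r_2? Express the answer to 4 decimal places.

7.5018

F(7.1) = -6.590000, F(9.3) = 29.490000
r_2 = 9.300000 − 29.490000·(9.300000 − 7.100000) / (29.490000 − (-6.590000)) = 9.300000 − (64.878000)/(36.080000) = 7.501829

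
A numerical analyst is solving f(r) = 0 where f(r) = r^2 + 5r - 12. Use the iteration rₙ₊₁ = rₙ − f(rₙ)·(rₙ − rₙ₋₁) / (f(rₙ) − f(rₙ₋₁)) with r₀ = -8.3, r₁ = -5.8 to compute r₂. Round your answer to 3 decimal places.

f(-8.3) = 15.39000, f(-5.8) = -7.36000
r₂ = -5.80000 − (-7.36000)·(-5.80000 − (-8.30000)) / (-7.36000 − 15.39000) = -5.80000 − (-18.40000)/(-22.75000) = -6.60879

-6.609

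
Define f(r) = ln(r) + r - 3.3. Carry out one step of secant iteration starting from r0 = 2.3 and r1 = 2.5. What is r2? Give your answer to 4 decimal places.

f(2.3) = -0.167091, f(2.5) = 0.116291
r2 = 2.500000 − 0.116291·(2.500000 − 2.300000) / (0.116291 − (-0.167091)) = 2.500000 − (0.023258)/(0.283382) = 2.417926

2.4179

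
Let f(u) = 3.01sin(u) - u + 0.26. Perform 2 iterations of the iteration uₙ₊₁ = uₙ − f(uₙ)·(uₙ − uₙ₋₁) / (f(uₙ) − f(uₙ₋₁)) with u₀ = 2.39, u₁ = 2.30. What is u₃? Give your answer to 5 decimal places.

f(2.39) = -0.0747623, f(2.30) = 0.2045727
u₂ = 2.3000000 − 0.2045727·(2.3000000 − 2.3900000) / (0.2045727 − (-0.0747623)) = 2.3000000 − (-0.0184115)/(0.2793350) = 2.3659121
f(2.3659121) = 0.0016964
u₃ = 2.3659121 − 0.0016964·(2.3659121 − 2.3000000) / (0.0016964 − 0.2045727) = 2.3659121 − (0.0001118)/(-0.2028763) = 2.3664632

2.36646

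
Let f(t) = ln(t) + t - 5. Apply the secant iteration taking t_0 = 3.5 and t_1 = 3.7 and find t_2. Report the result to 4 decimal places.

f(3.5) = -0.247237, f(3.7) = 0.008333
t_2 = 3.700000 − 0.008333·(3.700000 − 3.500000) / (0.008333 − (-0.247237)) = 3.700000 − (0.001667)/(0.255570) = 3.693479

3.6935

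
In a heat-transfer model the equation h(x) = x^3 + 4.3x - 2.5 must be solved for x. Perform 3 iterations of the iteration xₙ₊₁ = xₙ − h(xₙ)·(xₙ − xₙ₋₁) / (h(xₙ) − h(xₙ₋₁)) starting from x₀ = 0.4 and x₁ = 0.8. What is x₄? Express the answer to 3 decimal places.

0.544

h(0.4) = -0.71600, h(0.8) = 1.45200
x₂ = 0.80000 − 1.45200·(0.80000 − 0.40000) / (1.45200 − (-0.71600)) = 0.80000 − (0.58080)/(2.16800) = 0.53210
h(0.53210) = -0.06130
x₃ = 0.53210 − (-0.06130)·(0.53210 − 0.80000) / (-0.06130 − 1.45200) = 0.53210 − (0.01642)/(-1.51330) = 0.54296
h(0.54296) = -0.00523
x₄ = 0.54296 − (-0.00523)·(0.54296 − 0.53210) / (-0.00523 − (-0.06130)) = 0.54296 − (-0.00006)/(0.05607) = 0.54397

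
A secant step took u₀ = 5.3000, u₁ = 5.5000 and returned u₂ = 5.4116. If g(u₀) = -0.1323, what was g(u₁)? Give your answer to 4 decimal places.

The secant line through (5.3000, -0.1323) and (5.5000, g(u₁)) crosses zero at u₂ = 5.4116.
So (5.3000, -0.1323), (5.5000, g(u₁)), (5.4116, 0) are collinear:
g(u₁) = -0.1323 · (5.5000 − 5.4116) / (5.3000 − 5.4116) = -0.1323 · (0.088400)/(-0.111600) = 0.104797

0.1048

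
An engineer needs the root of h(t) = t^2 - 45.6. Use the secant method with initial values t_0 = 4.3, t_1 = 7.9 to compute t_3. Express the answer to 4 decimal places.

h(4.3) = -27.110000, h(7.9) = 16.810000
t_2 = 7.900000 − 16.810000·(7.900000 − 4.300000) / (16.810000 − (-27.110000)) = 7.900000 − (60.516000)/(43.920000) = 6.522131
h(6.522131) = -3.061805
t_3 = 6.522131 − (-3.061805)·(6.522131 − 7.900000) / (-3.061805 − 16.810000) = 6.522131 − (4.218766)/(-19.871805) = 6.734430

6.7344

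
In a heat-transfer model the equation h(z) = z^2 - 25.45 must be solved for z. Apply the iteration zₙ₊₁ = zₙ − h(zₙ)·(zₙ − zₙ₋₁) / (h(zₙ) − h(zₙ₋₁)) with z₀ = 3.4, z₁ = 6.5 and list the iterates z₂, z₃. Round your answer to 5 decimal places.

4.80303, 5.01367

h(3.4) = -13.8900000, h(6.5) = 16.8000000
z₂ = 6.5000000 − 16.8000000·(6.5000000 − 3.4000000) / (16.8000000 − (-13.8900000)) = 6.5000000 − (52.0800000)/(30.6900000) = 4.8030303
h(4.8030303) = -2.3808999
z₃ = 4.8030303 − (-2.3808999)·(4.8030303 − 6.5000000) / (-2.3808999 − 16.8000000) = 4.8030303 − (4.0403150)/(-19.1808999) = 5.0136729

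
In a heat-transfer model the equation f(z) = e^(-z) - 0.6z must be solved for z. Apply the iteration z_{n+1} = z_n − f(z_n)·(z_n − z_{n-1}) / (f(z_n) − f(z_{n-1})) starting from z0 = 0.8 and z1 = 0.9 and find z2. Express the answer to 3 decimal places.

f(0.8) = -0.03067, f(0.9) = -0.13343
z2 = 0.90000 − (-0.13343)·(0.90000 − 0.80000) / (-0.13343 − (-0.03067)) = 0.90000 − (-0.01334)/(-0.10276) = 0.77015

0.770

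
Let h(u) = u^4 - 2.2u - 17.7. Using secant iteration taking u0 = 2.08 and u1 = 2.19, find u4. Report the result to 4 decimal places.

2.1777

h(2.08) = -3.558263, h(2.19) = 0.484575
u2 = 2.190000 − 0.484575·(2.190000 − 2.080000) / (0.484575 − (-3.558263)) = 2.190000 − (0.053303)/(4.042838) = 2.176815
h(2.176815) = -0.035373
u3 = 2.176815 − (-0.035373)·(2.176815 − 2.190000) / (-0.035373 − 0.484575) = 2.176815 − (0.000466)/(-0.519948) = 2.177712
h(2.177712) = -0.000315
u4 = 2.177712 − (-0.000315)·(2.177712 − 2.176815) / (-0.000315 − (-0.035373)) = 2.177712 − (0.000000)/(0.035058) = 2.177720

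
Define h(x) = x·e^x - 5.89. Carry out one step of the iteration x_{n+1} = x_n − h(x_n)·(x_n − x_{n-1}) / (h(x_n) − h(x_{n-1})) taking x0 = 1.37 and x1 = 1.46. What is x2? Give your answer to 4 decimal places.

1.4201

h(1.37) = -0.498570, h(1.46) = 0.396701
x2 = 1.460000 − 0.396701·(1.460000 − 1.370000) / (0.396701 − (-0.498570)) = 1.460000 − (0.035703)/(0.895270) = 1.420120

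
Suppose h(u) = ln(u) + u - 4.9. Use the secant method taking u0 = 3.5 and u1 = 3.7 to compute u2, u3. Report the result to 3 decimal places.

h(3.5) = -0.14724, h(3.7) = 0.10833
u2 = 3.70000 − 0.10833·(3.70000 − 3.50000) / (0.10833 − (-0.14724)) = 3.70000 − (0.02167)/(0.25557) = 3.61522
h(3.61522) = 0.00038
u3 = 3.61522 − 0.00038·(3.61522 − 3.70000) / (0.00038 − 0.10833) = 3.61522 − (-0.00003)/(-0.10796) = 3.61493

3.615, 3.615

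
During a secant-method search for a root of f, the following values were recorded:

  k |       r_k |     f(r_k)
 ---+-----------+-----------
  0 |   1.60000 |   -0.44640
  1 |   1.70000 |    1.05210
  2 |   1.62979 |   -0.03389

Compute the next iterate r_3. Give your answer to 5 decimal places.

r_3 = 1.62979 − (-0.03389)·(1.62979 − 1.70000) / (-0.03389 − 1.05210)
   = 1.62979 − (0.0023794)/(-1.0859900) = 1.6319810

1.63198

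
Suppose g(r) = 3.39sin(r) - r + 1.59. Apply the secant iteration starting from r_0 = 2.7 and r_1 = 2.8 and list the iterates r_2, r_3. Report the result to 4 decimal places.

2.7820, 2.7822

g(2.7) = 0.338818, g(2.8) = -0.074390
r_2 = 2.800000 − (-0.074390)·(2.800000 − 2.700000) / (-0.074390 − 0.338818) = 2.800000 − (-0.007439)/(-0.413208) = 2.781997
g(2.781997) = 0.000930
r_3 = 2.781997 − 0.000930·(2.781997 − 2.800000) / (0.000930 − (-0.074390)) = 2.781997 − (-0.000017)/(0.075320) = 2.782219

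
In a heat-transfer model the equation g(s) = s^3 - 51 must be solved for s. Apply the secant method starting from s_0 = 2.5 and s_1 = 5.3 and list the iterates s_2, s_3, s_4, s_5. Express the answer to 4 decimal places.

3.2433, 3.5459, 3.7314, 3.7074

g(2.5) = -35.375000, g(5.3) = 97.877000
s_2 = 5.300000 − 97.877000·(5.300000 − 2.500000) / (97.877000 − (-35.375000)) = 5.300000 − (274.055600)/(133.252000) = 3.243328
g(3.243328) = -16.882847
s_3 = 3.243328 − (-16.882847)·(3.243328 − 5.300000) / (-16.882847 − 97.877000) = 3.243328 − (34.722471)/(-114.759847) = 3.545895
g(3.545895) = -6.416153
s_4 = 3.545895 − (-6.416153)·(3.545895 − 3.243328) / (-6.416153 − (-16.882847)) = 3.545895 − (-1.941312)/(10.466694) = 3.731370
g(3.731370) = 0.952320
s_5 = 3.731370 − 0.952320·(3.731370 − 3.545895) / (0.952320 − (-6.416153)) = 3.731370 − (0.176632)/(7.368473) = 3.707399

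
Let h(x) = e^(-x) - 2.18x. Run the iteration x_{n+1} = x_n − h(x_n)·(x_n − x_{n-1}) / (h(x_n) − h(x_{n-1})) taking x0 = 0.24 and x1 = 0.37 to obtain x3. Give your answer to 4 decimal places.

0.3298

h(0.24) = 0.263428, h(0.37) = -0.115866
x2 = 0.370000 − (-0.115866)·(0.370000 − 0.240000) / (-0.115866 − 0.263428) = 0.370000 − (-0.015063)/(-0.379294) = 0.330288
h(0.330288) = -0.001311
x3 = 0.330288 − (-0.001311)·(0.330288 − 0.370000) / (-0.001311 − (-0.115866)) = 0.330288 − (0.000052)/(0.114555) = 0.329833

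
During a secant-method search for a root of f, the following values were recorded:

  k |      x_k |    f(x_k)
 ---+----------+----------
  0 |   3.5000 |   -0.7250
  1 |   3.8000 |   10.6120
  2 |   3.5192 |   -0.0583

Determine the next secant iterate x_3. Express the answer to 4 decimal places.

x_3 = 3.5192 − (-0.0583)·(3.5192 − 3.8000) / (-0.0583 − 10.6120)
   = 3.5192 − (0.016371)/(-10.670300) = 3.520734

3.5207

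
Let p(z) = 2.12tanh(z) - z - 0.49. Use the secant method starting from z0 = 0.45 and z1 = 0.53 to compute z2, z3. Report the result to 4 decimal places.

0.5168, 0.5157

p(0.45) = -0.045574, p(0.53) = 0.009008
z2 = 0.530000 − 0.009008·(0.530000 − 0.450000) / (0.009008 − (-0.045574)) = 0.530000 − (0.000721)/(0.054582) = 0.516797
p(0.516797) = 0.000678
z3 = 0.516797 − 0.000678·(0.516797 − 0.530000) / (0.000678 − 0.009008) = 0.516797 − (-0.000009)/(-0.008330) = 0.515722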